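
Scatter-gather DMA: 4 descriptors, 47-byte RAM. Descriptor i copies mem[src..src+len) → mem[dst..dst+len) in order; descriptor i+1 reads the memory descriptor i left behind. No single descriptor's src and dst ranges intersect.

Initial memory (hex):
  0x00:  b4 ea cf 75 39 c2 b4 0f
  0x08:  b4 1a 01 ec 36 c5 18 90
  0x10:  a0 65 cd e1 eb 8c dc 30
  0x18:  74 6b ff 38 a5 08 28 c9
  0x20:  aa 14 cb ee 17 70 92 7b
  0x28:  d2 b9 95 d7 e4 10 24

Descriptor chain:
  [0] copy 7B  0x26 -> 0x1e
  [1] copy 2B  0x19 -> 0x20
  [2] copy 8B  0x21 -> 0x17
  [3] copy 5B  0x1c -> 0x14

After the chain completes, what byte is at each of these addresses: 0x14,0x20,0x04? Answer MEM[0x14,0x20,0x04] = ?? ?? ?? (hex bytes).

MEM[0x14,0x20,0x04] = 92 6b 39

[0] 0x26->0x1e len=7 : 92 7b d2 b9 95 d7 e4
[1] 0x19->0x20 len=2 : 6b ff
[2] 0x21->0x17 len=8 : ff 95 d7 e4 70 92 7b d2
[3] 0x1c->0x14 len=5 : 92 7b d2 7b 6b
query mem[0x14]=0x92, mem[0x20]=0x6b, mem[0x04]=0x39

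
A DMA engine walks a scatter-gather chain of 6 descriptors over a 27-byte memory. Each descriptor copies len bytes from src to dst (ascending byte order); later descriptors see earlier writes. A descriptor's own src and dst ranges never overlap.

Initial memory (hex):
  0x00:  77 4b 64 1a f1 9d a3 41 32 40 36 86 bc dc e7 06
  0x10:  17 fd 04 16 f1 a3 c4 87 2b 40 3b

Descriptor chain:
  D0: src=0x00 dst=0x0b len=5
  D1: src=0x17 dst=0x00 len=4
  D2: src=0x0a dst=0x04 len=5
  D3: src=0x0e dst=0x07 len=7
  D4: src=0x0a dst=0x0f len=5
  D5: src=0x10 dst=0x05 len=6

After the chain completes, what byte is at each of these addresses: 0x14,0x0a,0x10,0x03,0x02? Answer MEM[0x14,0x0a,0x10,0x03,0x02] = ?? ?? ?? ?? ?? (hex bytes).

D0: mem[0x0b..0x0f] <- [77 4b 64 1a f1]
D1: mem[0x00..0x03] <- [87 2b 40 3b]
D2: mem[0x04..0x08] <- [36 77 4b 64 1a]
D3: mem[0x07..0x0d] <- [1a f1 17 fd 04 16 f1]
D4: mem[0x0f..0x13] <- [fd 04 16 f1 1a]
D5: mem[0x05..0x0a] <- [04 16 f1 1a f1 a3]
query mem[0x14]=0xf1, mem[0x0a]=0xa3, mem[0x10]=0x04, mem[0x03]=0x3b, mem[0x02]=0x40

MEM[0x14,0x0a,0x10,0x03,0x02] = f1 a3 04 3b 40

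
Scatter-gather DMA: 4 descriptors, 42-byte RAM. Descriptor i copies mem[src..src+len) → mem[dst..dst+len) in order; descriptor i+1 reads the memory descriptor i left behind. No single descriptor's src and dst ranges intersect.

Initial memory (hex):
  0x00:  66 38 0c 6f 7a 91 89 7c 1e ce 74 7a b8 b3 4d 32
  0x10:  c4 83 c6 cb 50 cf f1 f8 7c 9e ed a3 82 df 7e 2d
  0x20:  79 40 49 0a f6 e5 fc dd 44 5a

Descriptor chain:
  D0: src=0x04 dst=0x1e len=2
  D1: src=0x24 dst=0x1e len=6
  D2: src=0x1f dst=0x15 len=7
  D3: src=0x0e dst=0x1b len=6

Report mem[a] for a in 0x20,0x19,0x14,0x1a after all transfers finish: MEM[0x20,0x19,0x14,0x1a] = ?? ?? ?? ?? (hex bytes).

[0] 0x04->0x1e len=2 : 7a 91
[1] 0x24->0x1e len=6 : f6 e5 fc dd 44 5a
[2] 0x1f->0x15 len=7 : e5 fc dd 44 5a f6 e5
[3] 0x0e->0x1b len=6 : 4d 32 c4 83 c6 cb
query mem[0x20]=0xcb, mem[0x19]=0x5a, mem[0x14]=0x50, mem[0x1a]=0xf6

MEM[0x20,0x19,0x14,0x1a] = cb 5a 50 f6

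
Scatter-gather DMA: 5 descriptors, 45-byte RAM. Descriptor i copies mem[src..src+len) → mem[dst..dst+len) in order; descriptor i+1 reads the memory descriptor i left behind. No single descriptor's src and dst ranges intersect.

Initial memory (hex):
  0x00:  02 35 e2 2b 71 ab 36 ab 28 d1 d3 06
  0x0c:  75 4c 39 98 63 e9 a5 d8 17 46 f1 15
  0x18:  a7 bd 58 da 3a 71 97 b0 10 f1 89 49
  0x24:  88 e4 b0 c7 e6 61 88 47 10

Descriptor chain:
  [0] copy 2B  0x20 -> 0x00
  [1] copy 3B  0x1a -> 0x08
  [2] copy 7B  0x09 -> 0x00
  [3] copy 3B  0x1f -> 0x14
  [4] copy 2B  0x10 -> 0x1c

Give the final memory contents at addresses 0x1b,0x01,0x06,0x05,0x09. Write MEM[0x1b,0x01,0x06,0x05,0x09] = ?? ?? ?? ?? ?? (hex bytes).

MEM[0x1b,0x01,0x06,0x05,0x09] = da 3a 98 39 da

[0] 0x20->0x00 len=2 : 10 f1
[1] 0x1a->0x08 len=3 : 58 da 3a
[2] 0x09->0x00 len=7 : da 3a 06 75 4c 39 98
[3] 0x1f->0x14 len=3 : b0 10 f1
[4] 0x10->0x1c len=2 : 63 e9
query mem[0x1b]=0xda, mem[0x01]=0x3a, mem[0x06]=0x98, mem[0x05]=0x39, mem[0x09]=0xda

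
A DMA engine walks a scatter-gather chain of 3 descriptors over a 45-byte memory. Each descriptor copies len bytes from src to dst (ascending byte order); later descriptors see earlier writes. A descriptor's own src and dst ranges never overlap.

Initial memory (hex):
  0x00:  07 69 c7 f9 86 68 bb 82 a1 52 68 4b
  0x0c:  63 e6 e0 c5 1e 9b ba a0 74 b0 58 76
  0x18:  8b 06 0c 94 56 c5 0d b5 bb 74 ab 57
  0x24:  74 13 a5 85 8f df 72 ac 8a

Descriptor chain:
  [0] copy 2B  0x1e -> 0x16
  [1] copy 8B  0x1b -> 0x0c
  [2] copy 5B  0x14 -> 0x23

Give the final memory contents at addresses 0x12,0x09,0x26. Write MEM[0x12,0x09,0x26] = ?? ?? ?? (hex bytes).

[0] 0x1e->0x16 len=2 : 0d b5
[1] 0x1b->0x0c len=8 : 94 56 c5 0d b5 bb 74 ab
[2] 0x14->0x23 len=5 : 74 b0 0d b5 8b
query mem[0x12]=0x74, mem[0x09]=0x52, mem[0x26]=0xb5

MEM[0x12,0x09,0x26] = 74 52 b5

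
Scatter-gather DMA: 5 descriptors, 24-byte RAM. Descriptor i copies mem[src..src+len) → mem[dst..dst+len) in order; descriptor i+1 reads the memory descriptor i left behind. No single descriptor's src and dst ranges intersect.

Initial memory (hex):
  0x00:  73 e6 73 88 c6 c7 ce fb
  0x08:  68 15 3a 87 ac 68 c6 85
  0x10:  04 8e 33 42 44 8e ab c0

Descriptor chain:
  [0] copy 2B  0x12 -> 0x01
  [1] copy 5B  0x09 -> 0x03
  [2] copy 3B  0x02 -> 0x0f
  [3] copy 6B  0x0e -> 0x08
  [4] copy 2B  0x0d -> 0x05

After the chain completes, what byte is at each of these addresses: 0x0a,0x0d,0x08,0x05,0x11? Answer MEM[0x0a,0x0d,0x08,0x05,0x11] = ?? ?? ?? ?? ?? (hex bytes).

MEM[0x0a,0x0d,0x08,0x05,0x11] = 15 42 c6 42 3a

#0 dst[0x01+2] := {0x33,0x42}
#1 dst[0x03+5] := {0x15,0x3a,0x87,0xac,0x68}
#2 dst[0x0f+3] := {0x42,0x15,0x3a}
#3 dst[0x08+6] := {0xc6,0x42,0x15,0x3a,0x33,0x42}
#4 dst[0x05+2] := {0x42,0xc6}
query mem[0x0a]=0x15, mem[0x0d]=0x42, mem[0x08]=0xc6, mem[0x05]=0x42, mem[0x11]=0x3a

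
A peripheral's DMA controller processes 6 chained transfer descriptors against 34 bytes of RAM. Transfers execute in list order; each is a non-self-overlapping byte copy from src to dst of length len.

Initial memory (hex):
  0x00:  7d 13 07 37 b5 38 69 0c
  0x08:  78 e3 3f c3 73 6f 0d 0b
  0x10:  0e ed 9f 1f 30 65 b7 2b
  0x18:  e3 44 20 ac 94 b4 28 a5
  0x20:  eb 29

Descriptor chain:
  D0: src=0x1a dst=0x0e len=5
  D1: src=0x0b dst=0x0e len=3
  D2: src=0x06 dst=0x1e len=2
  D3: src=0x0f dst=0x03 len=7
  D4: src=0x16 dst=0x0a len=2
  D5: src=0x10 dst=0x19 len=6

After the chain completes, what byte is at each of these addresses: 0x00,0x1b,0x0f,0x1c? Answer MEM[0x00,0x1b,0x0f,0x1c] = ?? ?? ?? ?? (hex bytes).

MEM[0x00,0x1b,0x0f,0x1c] = 7d 28 73 1f

  after D0: wrote 5B at 0x0e = 20ac94b428
  after D1: wrote 3B at 0x0e = c3736f
  after D2: wrote 2B at 0x1e = 690c
  after D3: wrote 7B at 0x03 = 736fb4281f3065
  after D4: wrote 2B at 0x0a = b72b
  after D5: wrote 6B at 0x19 = 6fb4281f3065
query mem[0x00]=0x7d, mem[0x1b]=0x28, mem[0x0f]=0x73, mem[0x1c]=0x1f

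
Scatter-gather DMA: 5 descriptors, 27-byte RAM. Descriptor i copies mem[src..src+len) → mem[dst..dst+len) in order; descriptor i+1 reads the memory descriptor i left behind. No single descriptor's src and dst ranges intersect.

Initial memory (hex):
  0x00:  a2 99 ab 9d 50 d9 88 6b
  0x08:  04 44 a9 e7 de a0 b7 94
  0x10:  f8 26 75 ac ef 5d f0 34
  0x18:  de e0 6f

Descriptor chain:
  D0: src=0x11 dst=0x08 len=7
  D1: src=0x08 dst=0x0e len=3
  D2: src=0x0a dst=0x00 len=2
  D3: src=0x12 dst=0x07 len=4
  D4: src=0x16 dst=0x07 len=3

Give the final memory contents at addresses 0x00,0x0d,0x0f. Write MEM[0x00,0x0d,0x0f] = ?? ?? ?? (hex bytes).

MEM[0x00,0x0d,0x0f] = ac f0 75

  after D0: wrote 7B at 0x08 = 2675acef5df034
  after D1: wrote 3B at 0x0e = 2675ac
  after D2: wrote 2B at 0x00 = acef
  after D3: wrote 4B at 0x07 = 75acef5d
  after D4: wrote 3B at 0x07 = f034de
query mem[0x00]=0xac, mem[0x0d]=0xf0, mem[0x0f]=0x75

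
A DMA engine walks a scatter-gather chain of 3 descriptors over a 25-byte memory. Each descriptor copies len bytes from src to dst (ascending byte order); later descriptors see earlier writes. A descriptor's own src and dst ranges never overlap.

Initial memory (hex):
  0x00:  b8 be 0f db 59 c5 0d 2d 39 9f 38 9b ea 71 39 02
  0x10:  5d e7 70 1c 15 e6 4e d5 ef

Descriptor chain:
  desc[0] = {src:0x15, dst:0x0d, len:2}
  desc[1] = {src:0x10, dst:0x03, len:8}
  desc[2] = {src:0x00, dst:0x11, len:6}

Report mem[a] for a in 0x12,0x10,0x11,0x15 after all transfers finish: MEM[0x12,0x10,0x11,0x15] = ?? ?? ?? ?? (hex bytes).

D0: mem[0x0d..0x0e] <- [e6 4e]
D1: mem[0x03..0x0a] <- [5d e7 70 1c 15 e6 4e d5]
D2: mem[0x11..0x16] <- [b8 be 0f 5d e7 70]
query mem[0x12]=0xbe, mem[0x10]=0x5d, mem[0x11]=0xb8, mem[0x15]=0xe7

MEM[0x12,0x10,0x11,0x15] = be 5d b8 e7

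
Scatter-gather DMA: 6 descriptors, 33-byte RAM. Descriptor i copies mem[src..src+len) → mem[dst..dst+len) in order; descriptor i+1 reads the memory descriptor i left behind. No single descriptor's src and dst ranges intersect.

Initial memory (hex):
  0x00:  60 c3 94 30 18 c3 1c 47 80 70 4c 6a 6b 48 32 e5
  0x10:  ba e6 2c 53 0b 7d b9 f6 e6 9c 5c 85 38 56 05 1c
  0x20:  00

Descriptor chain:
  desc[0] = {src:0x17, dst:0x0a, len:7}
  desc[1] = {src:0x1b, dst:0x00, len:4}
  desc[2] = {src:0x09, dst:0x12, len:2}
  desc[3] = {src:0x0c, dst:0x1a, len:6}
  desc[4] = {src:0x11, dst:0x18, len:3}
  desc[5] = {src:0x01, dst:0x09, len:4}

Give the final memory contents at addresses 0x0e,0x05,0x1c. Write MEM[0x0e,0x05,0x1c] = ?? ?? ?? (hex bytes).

#0 dst[0x0a+7] := {0xf6,0xe6,0x9c,0x5c,0x85,0x38,0x56}
#1 dst[0x00+4] := {0x85,0x38,0x56,0x05}
#2 dst[0x12+2] := {0x70,0xf6}
#3 dst[0x1a+6] := {0x9c,0x5c,0x85,0x38,0x56,0xe6}
#4 dst[0x18+3] := {0xe6,0x70,0xf6}
#5 dst[0x09+4] := {0x38,0x56,0x05,0x18}
query mem[0x0e]=0x85, mem[0x05]=0xc3, mem[0x1c]=0x85

MEM[0x0e,0x05,0x1c] = 85 c3 85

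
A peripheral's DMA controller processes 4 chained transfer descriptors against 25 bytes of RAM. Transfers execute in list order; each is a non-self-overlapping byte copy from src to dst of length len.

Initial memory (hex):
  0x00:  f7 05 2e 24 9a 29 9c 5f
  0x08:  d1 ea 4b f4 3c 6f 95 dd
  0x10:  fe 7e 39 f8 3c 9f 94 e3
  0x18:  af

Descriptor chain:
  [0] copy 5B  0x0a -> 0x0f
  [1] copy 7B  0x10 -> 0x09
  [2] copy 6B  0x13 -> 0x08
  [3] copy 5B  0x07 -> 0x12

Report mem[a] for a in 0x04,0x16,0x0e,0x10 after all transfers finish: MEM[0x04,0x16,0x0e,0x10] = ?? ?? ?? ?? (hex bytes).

#0 dst[0x0f+5] := {0x4b,0xf4,0x3c,0x6f,0x95}
#1 dst[0x09+7] := {0xf4,0x3c,0x6f,0x95,0x3c,0x9f,0x94}
#2 dst[0x08+6] := {0x95,0x3c,0x9f,0x94,0xe3,0xaf}
#3 dst[0x12+5] := {0x5f,0x95,0x3c,0x9f,0x94}
query mem[0x04]=0x9a, mem[0x16]=0x94, mem[0x0e]=0x9f, mem[0x10]=0xf4

MEM[0x04,0x16,0x0e,0x10] = 9a 94 9f f4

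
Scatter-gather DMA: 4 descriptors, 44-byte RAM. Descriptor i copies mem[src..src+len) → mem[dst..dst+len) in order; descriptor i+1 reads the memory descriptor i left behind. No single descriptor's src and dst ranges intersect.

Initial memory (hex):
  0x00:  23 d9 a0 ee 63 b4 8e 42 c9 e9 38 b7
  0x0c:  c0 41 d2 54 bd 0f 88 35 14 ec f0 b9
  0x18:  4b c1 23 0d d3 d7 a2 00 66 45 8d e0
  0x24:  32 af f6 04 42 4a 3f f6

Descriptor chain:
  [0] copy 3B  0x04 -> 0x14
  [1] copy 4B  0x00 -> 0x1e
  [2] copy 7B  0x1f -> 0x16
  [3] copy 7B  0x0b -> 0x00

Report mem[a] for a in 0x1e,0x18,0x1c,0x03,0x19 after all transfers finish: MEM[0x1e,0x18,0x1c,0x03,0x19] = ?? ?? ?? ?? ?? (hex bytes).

MEM[0x1e,0x18,0x1c,0x03,0x19] = 23 ee af d2 8d

[0] 0x04->0x14 len=3 : 63 b4 8e
[1] 0x00->0x1e len=4 : 23 d9 a0 ee
[2] 0x1f->0x16 len=7 : d9 a0 ee 8d e0 32 af
[3] 0x0b->0x00 len=7 : b7 c0 41 d2 54 bd 0f
query mem[0x1e]=0x23, mem[0x18]=0xee, mem[0x1c]=0xaf, mem[0x03]=0xd2, mem[0x19]=0x8d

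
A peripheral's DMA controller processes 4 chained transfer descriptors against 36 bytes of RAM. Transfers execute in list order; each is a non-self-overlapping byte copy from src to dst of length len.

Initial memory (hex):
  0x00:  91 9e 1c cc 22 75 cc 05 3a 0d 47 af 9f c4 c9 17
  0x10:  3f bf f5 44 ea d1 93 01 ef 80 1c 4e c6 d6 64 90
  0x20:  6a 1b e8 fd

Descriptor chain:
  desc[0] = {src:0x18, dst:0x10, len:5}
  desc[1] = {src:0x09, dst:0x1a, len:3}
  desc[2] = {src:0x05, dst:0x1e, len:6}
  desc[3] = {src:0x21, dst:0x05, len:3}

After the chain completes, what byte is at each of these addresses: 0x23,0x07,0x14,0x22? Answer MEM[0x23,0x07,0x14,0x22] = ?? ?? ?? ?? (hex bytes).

MEM[0x23,0x07,0x14,0x22] = 47 47 c6 0d

#0 dst[0x10+5] := {0xef,0x80,0x1c,0x4e,0xc6}
#1 dst[0x1a+3] := {0x0d,0x47,0xaf}
#2 dst[0x1e+6] := {0x75,0xcc,0x05,0x3a,0x0d,0x47}
#3 dst[0x05+3] := {0x3a,0x0d,0x47}
query mem[0x23]=0x47, mem[0x07]=0x47, mem[0x14]=0xc6, mem[0x22]=0x0d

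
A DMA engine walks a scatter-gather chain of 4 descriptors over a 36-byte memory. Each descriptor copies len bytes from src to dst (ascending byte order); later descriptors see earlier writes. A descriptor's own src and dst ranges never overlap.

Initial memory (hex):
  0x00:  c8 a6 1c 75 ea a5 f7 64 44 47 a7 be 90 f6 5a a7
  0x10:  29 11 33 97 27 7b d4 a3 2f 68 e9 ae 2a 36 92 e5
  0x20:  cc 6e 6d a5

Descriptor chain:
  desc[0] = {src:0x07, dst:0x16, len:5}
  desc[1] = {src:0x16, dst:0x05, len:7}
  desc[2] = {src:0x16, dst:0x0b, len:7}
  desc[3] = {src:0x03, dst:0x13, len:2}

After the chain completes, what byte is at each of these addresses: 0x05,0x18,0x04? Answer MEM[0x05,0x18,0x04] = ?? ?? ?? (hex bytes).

MEM[0x05,0x18,0x04] = 64 47 ea

  after D0: wrote 5B at 0x16 = 644447a7be
  after D1: wrote 7B at 0x05 = 644447a7beae2a
  after D2: wrote 7B at 0x0b = 644447a7beae2a
  after D3: wrote 2B at 0x13 = 75ea
query mem[0x05]=0x64, mem[0x18]=0x47, mem[0x04]=0xea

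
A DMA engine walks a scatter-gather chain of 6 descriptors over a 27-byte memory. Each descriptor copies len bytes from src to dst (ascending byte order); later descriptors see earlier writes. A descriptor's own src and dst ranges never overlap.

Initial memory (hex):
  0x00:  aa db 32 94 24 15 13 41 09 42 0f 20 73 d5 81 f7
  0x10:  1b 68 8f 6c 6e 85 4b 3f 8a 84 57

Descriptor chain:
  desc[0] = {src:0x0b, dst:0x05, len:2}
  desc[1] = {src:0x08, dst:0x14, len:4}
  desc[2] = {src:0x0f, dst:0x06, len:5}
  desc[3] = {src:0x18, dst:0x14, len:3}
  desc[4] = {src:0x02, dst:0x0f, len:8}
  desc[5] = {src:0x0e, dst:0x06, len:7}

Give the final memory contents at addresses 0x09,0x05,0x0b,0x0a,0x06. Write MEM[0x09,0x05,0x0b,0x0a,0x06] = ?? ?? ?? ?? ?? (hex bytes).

[0] 0x0b->0x05 len=2 : 20 73
[1] 0x08->0x14 len=4 : 09 42 0f 20
[2] 0x0f->0x06 len=5 : f7 1b 68 8f 6c
[3] 0x18->0x14 len=3 : 8a 84 57
[4] 0x02->0x0f len=8 : 32 94 24 20 f7 1b 68 8f
[5] 0x0e->0x06 len=7 : 81 32 94 24 20 f7 1b
query mem[0x09]=0x24, mem[0x05]=0x20, mem[0x0b]=0xf7, mem[0x0a]=0x20, mem[0x06]=0x81

MEM[0x09,0x05,0x0b,0x0a,0x06] = 24 20 f7 20 81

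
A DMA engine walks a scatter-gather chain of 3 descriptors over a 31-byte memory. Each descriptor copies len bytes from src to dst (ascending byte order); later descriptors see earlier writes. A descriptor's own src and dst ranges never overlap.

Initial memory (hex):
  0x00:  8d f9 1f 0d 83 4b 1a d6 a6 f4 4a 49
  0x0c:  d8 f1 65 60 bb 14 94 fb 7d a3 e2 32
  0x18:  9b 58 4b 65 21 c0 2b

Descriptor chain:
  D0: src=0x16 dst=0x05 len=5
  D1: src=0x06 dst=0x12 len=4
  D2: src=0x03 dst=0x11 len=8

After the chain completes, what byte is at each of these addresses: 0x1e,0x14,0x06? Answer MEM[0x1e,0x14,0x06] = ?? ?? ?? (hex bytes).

  after D0: wrote 5B at 0x05 = e2329b584b
  after D1: wrote 4B at 0x12 = 329b584b
  after D2: wrote 8B at 0x11 = 0d83e2329b584b4a
query mem[0x1e]=0x2b, mem[0x14]=0x32, mem[0x06]=0x32

MEM[0x1e,0x14,0x06] = 2b 32 32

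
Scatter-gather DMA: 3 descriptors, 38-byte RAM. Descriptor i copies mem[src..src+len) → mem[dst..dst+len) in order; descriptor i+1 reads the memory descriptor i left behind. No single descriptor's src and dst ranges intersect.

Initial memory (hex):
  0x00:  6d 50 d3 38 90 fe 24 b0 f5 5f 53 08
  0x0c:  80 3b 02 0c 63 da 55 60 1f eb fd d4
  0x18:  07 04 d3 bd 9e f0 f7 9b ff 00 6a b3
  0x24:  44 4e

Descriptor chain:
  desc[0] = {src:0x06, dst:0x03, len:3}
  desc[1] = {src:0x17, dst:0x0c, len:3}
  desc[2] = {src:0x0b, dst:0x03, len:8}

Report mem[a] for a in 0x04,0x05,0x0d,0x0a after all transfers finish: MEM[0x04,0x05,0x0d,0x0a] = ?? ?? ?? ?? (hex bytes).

#0 dst[0x03+3] := {0x24,0xb0,0xf5}
#1 dst[0x0c+3] := {0xd4,0x07,0x04}
#2 dst[0x03+8] := {0x08,0xd4,0x07,0x04,0x0c,0x63,0xda,0x55}
query mem[0x04]=0xd4, mem[0x05]=0x07, mem[0x0d]=0x07, mem[0x0a]=0x55

MEM[0x04,0x05,0x0d,0x0a] = d4 07 07 55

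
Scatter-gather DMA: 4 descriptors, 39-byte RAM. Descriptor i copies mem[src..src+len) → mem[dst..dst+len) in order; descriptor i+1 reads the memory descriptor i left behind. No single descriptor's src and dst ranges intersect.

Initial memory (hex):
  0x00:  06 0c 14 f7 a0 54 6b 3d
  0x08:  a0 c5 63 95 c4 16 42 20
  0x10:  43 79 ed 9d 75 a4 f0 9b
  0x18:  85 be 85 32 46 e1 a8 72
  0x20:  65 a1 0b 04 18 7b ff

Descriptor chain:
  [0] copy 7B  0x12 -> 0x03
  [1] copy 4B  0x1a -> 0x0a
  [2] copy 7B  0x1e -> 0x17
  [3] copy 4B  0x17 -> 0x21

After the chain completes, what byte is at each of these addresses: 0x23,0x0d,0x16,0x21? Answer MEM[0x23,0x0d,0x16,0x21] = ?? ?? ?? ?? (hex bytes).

D0: mem[0x03..0x09] <- [ed 9d 75 a4 f0 9b 85]
D1: mem[0x0a..0x0d] <- [85 32 46 e1]
D2: mem[0x17..0x1d] <- [a8 72 65 a1 0b 04 18]
D3: mem[0x21..0x24] <- [a8 72 65 a1]
query mem[0x23]=0x65, mem[0x0d]=0xe1, mem[0x16]=0xf0, mem[0x21]=0xa8

MEM[0x23,0x0d,0x16,0x21] = 65 e1 f0 a8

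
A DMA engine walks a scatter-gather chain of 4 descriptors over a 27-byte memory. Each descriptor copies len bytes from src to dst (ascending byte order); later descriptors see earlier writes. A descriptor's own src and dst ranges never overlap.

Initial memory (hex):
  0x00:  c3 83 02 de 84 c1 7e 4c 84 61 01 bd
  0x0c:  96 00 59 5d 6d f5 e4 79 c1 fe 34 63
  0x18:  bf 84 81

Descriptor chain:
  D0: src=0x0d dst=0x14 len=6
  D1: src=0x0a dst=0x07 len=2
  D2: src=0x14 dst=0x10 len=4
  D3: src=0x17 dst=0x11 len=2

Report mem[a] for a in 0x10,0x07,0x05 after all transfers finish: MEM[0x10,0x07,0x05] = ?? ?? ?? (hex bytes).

MEM[0x10,0x07,0x05] = 00 01 c1

D0: mem[0x14..0x19] <- [00 59 5d 6d f5 e4]
D1: mem[0x07..0x08] <- [01 bd]
D2: mem[0x10..0x13] <- [00 59 5d 6d]
D3: mem[0x11..0x12] <- [6d f5]
query mem[0x10]=0x00, mem[0x07]=0x01, mem[0x05]=0xc1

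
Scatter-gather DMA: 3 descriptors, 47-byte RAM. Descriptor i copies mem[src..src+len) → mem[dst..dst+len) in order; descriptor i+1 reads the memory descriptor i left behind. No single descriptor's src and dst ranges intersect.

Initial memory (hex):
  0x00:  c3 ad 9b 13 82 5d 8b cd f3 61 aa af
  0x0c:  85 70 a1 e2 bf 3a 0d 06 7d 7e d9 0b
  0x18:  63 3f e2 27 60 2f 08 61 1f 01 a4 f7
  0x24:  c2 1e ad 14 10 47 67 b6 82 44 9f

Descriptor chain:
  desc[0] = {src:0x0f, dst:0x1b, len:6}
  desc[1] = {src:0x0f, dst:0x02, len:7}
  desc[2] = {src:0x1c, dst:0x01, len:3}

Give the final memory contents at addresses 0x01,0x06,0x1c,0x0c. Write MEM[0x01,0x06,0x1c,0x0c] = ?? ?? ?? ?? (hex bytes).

D0: mem[0x1b..0x20] <- [e2 bf 3a 0d 06 7d]
D1: mem[0x02..0x08] <- [e2 bf 3a 0d 06 7d 7e]
D2: mem[0x01..0x03] <- [bf 3a 0d]
query mem[0x01]=0xbf, mem[0x06]=0x06, mem[0x1c]=0xbf, mem[0x0c]=0x85

MEM[0x01,0x06,0x1c,0x0c] = bf 06 bf 85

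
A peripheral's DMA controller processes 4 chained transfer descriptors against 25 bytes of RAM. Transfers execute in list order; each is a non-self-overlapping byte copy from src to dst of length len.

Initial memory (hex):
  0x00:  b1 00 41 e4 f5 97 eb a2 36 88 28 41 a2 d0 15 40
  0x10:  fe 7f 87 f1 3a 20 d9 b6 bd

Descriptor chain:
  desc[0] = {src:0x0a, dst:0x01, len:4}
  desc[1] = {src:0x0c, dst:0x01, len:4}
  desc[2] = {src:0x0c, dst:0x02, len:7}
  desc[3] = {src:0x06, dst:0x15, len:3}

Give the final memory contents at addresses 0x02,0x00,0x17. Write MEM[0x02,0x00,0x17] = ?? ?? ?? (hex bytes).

  after D0: wrote 4B at 0x01 = 2841a2d0
  after D1: wrote 4B at 0x01 = a2d01540
  after D2: wrote 7B at 0x02 = a2d01540fe7f87
  after D3: wrote 3B at 0x15 = fe7f87
query mem[0x02]=0xa2, mem[0x00]=0xb1, mem[0x17]=0x87

MEM[0x02,0x00,0x17] = a2 b1 87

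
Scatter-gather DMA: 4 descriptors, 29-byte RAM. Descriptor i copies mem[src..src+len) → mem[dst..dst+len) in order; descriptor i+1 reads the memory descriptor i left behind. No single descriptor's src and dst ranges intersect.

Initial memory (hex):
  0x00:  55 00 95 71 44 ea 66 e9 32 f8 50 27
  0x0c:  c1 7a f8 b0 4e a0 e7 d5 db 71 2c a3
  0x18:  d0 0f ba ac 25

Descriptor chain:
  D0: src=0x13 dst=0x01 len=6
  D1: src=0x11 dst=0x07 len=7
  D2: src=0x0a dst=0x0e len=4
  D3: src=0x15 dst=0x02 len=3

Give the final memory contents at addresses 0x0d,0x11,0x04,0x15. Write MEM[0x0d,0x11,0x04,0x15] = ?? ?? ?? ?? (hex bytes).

#0 dst[0x01+6] := {0xd5,0xdb,0x71,0x2c,0xa3,0xd0}
#1 dst[0x07+7] := {0xa0,0xe7,0xd5,0xdb,0x71,0x2c,0xa3}
#2 dst[0x0e+4] := {0xdb,0x71,0x2c,0xa3}
#3 dst[0x02+3] := {0x71,0x2c,0xa3}
query mem[0x0d]=0xa3, mem[0x11]=0xa3, mem[0x04]=0xa3, mem[0x15]=0x71

MEM[0x0d,0x11,0x04,0x15] = a3 a3 a3 71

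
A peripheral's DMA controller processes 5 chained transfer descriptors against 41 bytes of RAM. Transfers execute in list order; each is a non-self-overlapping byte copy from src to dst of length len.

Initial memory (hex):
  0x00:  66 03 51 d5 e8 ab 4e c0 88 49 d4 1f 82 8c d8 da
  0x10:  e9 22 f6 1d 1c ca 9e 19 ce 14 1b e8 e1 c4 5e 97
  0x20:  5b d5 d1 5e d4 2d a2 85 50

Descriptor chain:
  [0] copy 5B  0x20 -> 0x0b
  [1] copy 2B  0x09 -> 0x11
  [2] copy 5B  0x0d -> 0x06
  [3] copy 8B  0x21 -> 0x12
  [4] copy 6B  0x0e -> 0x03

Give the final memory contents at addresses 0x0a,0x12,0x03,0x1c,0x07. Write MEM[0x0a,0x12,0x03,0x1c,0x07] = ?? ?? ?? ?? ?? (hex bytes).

MEM[0x0a,0x12,0x03,0x1c,0x07] = 49 d5 5e e1 d5

  after D0: wrote 5B at 0x0b = 5bd5d15ed4
  after D1: wrote 2B at 0x11 = 49d4
  after D2: wrote 5B at 0x06 = d15ed4e949
  after D3: wrote 8B at 0x12 = d5d15ed42da28550
  after D4: wrote 6B at 0x03 = 5ed4e949d5d1
query mem[0x0a]=0x49, mem[0x12]=0xd5, mem[0x03]=0x5e, mem[0x1c]=0xe1, mem[0x07]=0xd5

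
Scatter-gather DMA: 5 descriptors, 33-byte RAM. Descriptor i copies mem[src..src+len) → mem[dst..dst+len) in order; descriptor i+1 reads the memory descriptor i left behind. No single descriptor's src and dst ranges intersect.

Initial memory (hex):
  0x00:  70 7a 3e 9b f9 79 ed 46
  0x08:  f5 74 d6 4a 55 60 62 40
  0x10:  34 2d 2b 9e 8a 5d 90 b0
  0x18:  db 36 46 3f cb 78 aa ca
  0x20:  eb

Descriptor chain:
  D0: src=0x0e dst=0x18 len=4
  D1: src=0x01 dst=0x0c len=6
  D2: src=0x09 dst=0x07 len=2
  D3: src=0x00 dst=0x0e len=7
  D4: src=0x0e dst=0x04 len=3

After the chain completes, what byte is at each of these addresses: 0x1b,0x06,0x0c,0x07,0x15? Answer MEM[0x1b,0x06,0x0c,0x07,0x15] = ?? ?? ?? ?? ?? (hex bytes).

MEM[0x1b,0x06,0x0c,0x07,0x15] = 2d 3e 7a 74 5d

[0] 0x0e->0x18 len=4 : 62 40 34 2d
[1] 0x01->0x0c len=6 : 7a 3e 9b f9 79 ed
[2] 0x09->0x07 len=2 : 74 d6
[3] 0x00->0x0e len=7 : 70 7a 3e 9b f9 79 ed
[4] 0x0e->0x04 len=3 : 70 7a 3e
query mem[0x1b]=0x2d, mem[0x06]=0x3e, mem[0x0c]=0x7a, mem[0x07]=0x74, mem[0x15]=0x5d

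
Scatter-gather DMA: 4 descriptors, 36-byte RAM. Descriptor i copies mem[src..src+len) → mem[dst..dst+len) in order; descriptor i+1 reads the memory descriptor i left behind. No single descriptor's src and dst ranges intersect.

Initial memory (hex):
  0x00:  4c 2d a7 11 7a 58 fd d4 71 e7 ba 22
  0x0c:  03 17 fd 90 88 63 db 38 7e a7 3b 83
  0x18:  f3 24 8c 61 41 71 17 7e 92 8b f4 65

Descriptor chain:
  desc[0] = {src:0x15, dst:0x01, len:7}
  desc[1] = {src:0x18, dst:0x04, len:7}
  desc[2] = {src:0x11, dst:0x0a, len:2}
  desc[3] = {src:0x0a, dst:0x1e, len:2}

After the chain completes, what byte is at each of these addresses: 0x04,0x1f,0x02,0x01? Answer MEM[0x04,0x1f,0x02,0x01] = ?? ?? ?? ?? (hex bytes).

#0 dst[0x01+7] := {0xa7,0x3b,0x83,0xf3,0x24,0x8c,0x61}
#1 dst[0x04+7] := {0xf3,0x24,0x8c,0x61,0x41,0x71,0x17}
#2 dst[0x0a+2] := {0x63,0xdb}
#3 dst[0x1e+2] := {0x63,0xdb}
query mem[0x04]=0xf3, mem[0x1f]=0xdb, mem[0x02]=0x3b, mem[0x01]=0xa7

MEM[0x04,0x1f,0x02,0x01] = f3 db 3b a7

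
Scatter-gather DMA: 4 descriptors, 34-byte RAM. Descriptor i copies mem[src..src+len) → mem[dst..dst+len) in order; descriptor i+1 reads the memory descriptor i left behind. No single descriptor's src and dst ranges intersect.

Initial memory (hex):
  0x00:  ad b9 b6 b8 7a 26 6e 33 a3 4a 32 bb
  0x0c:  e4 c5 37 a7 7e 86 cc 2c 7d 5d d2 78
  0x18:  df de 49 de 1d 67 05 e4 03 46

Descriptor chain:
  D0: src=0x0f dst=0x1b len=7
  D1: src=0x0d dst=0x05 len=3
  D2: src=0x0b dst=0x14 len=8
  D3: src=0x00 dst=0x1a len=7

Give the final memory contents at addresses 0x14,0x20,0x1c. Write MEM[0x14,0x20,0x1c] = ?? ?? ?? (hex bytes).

D0: mem[0x1b..0x21] <- [a7 7e 86 cc 2c 7d 5d]
D1: mem[0x05..0x07] <- [c5 37 a7]
D2: mem[0x14..0x1b] <- [bb e4 c5 37 a7 7e 86 cc]
D3: mem[0x1a..0x20] <- [ad b9 b6 b8 7a c5 37]
query mem[0x14]=0xbb, mem[0x20]=0x37, mem[0x1c]=0xb6

MEM[0x14,0x20,0x1c] = bb 37 b6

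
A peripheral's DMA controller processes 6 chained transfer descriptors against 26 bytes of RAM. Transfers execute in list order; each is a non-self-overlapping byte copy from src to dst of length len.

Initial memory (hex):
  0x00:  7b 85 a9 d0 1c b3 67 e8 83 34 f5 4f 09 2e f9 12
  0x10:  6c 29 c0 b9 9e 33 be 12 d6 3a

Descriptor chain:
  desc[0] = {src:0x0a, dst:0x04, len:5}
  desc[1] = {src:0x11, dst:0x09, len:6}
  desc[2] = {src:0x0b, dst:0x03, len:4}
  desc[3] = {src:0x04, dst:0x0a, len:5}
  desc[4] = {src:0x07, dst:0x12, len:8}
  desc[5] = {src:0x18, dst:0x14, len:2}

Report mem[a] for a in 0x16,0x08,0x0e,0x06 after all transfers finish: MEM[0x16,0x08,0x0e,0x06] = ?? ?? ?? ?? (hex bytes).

MEM[0x16,0x08,0x0e,0x06] = 33 f9 f9 be

D0: mem[0x04..0x08] <- [f5 4f 09 2e f9]
D1: mem[0x09..0x0e] <- [29 c0 b9 9e 33 be]
D2: mem[0x03..0x06] <- [b9 9e 33 be]
D3: mem[0x0a..0x0e] <- [9e 33 be 2e f9]
D4: mem[0x12..0x19] <- [2e f9 29 9e 33 be 2e f9]
D5: mem[0x14..0x15] <- [2e f9]
query mem[0x16]=0x33, mem[0x08]=0xf9, mem[0x0e]=0xf9, mem[0x06]=0xbe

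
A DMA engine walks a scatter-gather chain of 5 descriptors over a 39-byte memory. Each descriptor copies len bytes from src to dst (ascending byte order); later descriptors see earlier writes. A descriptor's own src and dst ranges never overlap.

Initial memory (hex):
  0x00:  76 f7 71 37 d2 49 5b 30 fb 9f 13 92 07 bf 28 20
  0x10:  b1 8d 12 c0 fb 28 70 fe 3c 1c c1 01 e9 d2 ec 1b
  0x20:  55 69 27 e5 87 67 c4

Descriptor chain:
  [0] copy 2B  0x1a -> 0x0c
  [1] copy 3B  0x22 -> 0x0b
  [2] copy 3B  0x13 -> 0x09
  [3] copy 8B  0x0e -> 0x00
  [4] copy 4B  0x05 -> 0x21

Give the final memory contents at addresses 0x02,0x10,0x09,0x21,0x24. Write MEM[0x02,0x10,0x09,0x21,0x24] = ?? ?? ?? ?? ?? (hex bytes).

MEM[0x02,0x10,0x09,0x21,0x24] = b1 b1 c0 c0 fb

#0 dst[0x0c+2] := {0xc1,0x01}
#1 dst[0x0b+3] := {0x27,0xe5,0x87}
#2 dst[0x09+3] := {0xc0,0xfb,0x28}
#3 dst[0x00+8] := {0x28,0x20,0xb1,0x8d,0x12,0xc0,0xfb,0x28}
#4 dst[0x21+4] := {0xc0,0xfb,0x28,0xfb}
query mem[0x02]=0xb1, mem[0x10]=0xb1, mem[0x09]=0xc0, mem[0x21]=0xc0, mem[0x24]=0xfb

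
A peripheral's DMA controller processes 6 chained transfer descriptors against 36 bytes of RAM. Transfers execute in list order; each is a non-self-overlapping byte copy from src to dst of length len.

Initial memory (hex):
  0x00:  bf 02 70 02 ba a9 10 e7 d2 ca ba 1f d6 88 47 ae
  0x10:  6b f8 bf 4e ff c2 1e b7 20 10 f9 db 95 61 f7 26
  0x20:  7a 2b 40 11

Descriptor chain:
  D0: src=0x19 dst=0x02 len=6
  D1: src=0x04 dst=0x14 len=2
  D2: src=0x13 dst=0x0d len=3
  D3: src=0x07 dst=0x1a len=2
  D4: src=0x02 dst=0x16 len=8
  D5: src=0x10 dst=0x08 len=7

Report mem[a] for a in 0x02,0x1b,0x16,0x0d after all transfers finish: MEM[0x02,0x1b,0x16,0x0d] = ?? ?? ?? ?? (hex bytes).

MEM[0x02,0x1b,0x16,0x0d] = 10 f7 10 95

[0] 0x19->0x02 len=6 : 10 f9 db 95 61 f7
[1] 0x04->0x14 len=2 : db 95
[2] 0x13->0x0d len=3 : 4e db 95
[3] 0x07->0x1a len=2 : f7 d2
[4] 0x02->0x16 len=8 : 10 f9 db 95 61 f7 d2 ca
[5] 0x10->0x08 len=7 : 6b f8 bf 4e db 95 10
query mem[0x02]=0x10, mem[0x1b]=0xf7, mem[0x16]=0x10, mem[0x0d]=0x95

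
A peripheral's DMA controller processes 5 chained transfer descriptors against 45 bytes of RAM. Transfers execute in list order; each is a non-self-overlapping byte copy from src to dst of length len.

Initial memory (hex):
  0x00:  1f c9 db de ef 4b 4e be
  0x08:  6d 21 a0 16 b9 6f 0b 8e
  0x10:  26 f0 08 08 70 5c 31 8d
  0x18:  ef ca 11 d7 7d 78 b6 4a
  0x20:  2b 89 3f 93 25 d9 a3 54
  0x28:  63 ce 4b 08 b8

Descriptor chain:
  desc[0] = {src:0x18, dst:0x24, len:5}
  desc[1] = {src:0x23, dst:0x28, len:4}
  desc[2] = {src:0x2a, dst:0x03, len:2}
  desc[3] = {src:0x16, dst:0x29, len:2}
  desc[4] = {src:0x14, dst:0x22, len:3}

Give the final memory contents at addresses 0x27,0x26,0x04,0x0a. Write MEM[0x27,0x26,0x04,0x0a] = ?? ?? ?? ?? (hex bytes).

  after D0: wrote 5B at 0x24 = efca11d77d
  after D1: wrote 4B at 0x28 = 93efca11
  after D2: wrote 2B at 0x03 = ca11
  after D3: wrote 2B at 0x29 = 318d
  after D4: wrote 3B at 0x22 = 705c31
query mem[0x27]=0xd7, mem[0x26]=0x11, mem[0x04]=0x11, mem[0x0a]=0xa0

MEM[0x27,0x26,0x04,0x0a] = d7 11 11 a0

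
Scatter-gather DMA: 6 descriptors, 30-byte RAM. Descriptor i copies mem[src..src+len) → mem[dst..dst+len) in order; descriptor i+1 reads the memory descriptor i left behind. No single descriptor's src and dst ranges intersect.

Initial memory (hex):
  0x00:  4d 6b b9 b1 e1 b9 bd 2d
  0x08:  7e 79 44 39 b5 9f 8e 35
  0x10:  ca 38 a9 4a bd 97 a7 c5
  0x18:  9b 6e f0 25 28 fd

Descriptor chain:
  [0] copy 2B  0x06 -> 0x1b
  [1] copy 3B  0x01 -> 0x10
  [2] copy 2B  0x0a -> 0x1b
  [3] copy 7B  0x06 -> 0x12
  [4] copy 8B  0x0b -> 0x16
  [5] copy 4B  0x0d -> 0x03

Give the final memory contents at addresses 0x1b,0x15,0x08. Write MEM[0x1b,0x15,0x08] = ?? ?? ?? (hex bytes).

MEM[0x1b,0x15,0x08] = 6b 79 7e

[0] 0x06->0x1b len=2 : bd 2d
[1] 0x01->0x10 len=3 : 6b b9 b1
[2] 0x0a->0x1b len=2 : 44 39
[3] 0x06->0x12 len=7 : bd 2d 7e 79 44 39 b5
[4] 0x0b->0x16 len=8 : 39 b5 9f 8e 35 6b b9 bd
[5] 0x0d->0x03 len=4 : 9f 8e 35 6b
query mem[0x1b]=0x6b, mem[0x15]=0x79, mem[0x08]=0x7e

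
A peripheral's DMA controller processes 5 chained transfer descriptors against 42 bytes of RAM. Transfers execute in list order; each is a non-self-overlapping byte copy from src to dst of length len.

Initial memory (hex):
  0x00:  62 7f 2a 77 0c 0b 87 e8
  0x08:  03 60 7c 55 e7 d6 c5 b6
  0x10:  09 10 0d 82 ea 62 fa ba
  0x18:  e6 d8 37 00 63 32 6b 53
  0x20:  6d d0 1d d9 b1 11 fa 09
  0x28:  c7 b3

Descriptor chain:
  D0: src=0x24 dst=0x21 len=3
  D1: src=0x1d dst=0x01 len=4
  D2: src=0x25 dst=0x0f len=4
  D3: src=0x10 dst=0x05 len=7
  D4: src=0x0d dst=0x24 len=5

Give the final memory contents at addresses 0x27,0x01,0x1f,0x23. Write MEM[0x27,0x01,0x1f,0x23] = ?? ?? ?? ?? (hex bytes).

MEM[0x27,0x01,0x1f,0x23] = fa 32 53 fa

  after D0: wrote 3B at 0x21 = b111fa
  after D1: wrote 4B at 0x01 = 326b536d
  after D2: wrote 4B at 0x0f = 11fa09c7
  after D3: wrote 7B at 0x05 = fa09c782ea62fa
  after D4: wrote 5B at 0x24 = d6c511fa09
query mem[0x27]=0xfa, mem[0x01]=0x32, mem[0x1f]=0x53, mem[0x23]=0xfa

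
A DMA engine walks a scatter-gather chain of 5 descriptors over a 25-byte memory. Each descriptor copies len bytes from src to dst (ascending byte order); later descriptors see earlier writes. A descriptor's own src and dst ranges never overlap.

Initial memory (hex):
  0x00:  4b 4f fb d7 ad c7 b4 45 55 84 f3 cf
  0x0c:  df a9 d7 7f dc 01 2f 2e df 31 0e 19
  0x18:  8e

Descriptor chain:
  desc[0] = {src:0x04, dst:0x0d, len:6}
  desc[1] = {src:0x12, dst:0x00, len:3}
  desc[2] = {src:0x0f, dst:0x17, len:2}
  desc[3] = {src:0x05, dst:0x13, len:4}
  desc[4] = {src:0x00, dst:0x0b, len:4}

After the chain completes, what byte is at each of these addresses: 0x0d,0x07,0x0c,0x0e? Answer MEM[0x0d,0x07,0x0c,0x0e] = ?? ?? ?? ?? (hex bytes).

[0] 0x04->0x0d len=6 : ad c7 b4 45 55 84
[1] 0x12->0x00 len=3 : 84 2e df
[2] 0x0f->0x17 len=2 : b4 45
[3] 0x05->0x13 len=4 : c7 b4 45 55
[4] 0x00->0x0b len=4 : 84 2e df d7
query mem[0x0d]=0xdf, mem[0x07]=0x45, mem[0x0c]=0x2e, mem[0x0e]=0xd7

MEM[0x0d,0x07,0x0c,0x0e] = df 45 2e d7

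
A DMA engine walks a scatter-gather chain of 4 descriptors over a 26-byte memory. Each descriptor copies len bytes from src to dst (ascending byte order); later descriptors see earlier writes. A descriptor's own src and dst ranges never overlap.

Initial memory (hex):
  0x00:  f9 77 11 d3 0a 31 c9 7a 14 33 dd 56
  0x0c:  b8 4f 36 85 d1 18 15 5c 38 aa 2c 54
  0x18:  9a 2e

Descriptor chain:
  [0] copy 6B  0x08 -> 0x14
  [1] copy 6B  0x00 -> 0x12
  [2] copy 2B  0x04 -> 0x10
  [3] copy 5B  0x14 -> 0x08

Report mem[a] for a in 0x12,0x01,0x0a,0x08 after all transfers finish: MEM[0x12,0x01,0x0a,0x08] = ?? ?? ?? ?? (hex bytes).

MEM[0x12,0x01,0x0a,0x08] = f9 77 0a 11

D0: mem[0x14..0x19] <- [14 33 dd 56 b8 4f]
D1: mem[0x12..0x17] <- [f9 77 11 d3 0a 31]
D2: mem[0x10..0x11] <- [0a 31]
D3: mem[0x08..0x0c] <- [11 d3 0a 31 b8]
query mem[0x12]=0xf9, mem[0x01]=0x77, mem[0x0a]=0x0a, mem[0x08]=0x11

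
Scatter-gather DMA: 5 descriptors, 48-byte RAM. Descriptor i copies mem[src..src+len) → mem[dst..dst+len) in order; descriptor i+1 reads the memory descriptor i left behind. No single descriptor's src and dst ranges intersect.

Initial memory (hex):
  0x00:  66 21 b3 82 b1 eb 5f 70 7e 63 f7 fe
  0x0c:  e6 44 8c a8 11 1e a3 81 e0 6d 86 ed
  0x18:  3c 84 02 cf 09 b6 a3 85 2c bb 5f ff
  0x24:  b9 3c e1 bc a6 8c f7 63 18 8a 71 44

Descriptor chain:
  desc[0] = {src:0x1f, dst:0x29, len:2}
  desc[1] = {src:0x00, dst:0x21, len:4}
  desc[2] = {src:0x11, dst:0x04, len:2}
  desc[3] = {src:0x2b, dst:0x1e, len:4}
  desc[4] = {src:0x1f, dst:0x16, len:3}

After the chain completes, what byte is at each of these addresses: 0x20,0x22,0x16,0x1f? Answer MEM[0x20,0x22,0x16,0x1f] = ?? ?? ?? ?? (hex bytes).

MEM[0x20,0x22,0x16,0x1f] = 8a 21 18 18

D0: mem[0x29..0x2a] <- [85 2c]
D1: mem[0x21..0x24] <- [66 21 b3 82]
D2: mem[0x04..0x05] <- [1e a3]
D3: mem[0x1e..0x21] <- [63 18 8a 71]
D4: mem[0x16..0x18] <- [18 8a 71]
query mem[0x20]=0x8a, mem[0x22]=0x21, mem[0x16]=0x18, mem[0x1f]=0x18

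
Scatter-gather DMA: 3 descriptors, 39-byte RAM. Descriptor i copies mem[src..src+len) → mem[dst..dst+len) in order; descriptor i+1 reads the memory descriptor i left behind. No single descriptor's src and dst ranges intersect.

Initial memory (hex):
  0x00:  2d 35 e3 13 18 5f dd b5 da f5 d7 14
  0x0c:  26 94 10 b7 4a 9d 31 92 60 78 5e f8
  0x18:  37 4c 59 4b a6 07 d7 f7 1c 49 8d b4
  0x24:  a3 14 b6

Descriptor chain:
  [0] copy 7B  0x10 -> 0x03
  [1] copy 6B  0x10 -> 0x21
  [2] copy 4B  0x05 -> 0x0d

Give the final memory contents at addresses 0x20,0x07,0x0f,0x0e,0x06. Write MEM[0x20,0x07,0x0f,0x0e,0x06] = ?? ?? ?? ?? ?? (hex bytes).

#0 dst[0x03+7] := {0x4a,0x9d,0x31,0x92,0x60,0x78,0x5e}
#1 dst[0x21+6] := {0x4a,0x9d,0x31,0x92,0x60,0x78}
#2 dst[0x0d+4] := {0x31,0x92,0x60,0x78}
query mem[0x20]=0x1c, mem[0x07]=0x60, mem[0x0f]=0x60, mem[0x0e]=0x92, mem[0x06]=0x92

MEM[0x20,0x07,0x0f,0x0e,0x06] = 1c 60 60 92 92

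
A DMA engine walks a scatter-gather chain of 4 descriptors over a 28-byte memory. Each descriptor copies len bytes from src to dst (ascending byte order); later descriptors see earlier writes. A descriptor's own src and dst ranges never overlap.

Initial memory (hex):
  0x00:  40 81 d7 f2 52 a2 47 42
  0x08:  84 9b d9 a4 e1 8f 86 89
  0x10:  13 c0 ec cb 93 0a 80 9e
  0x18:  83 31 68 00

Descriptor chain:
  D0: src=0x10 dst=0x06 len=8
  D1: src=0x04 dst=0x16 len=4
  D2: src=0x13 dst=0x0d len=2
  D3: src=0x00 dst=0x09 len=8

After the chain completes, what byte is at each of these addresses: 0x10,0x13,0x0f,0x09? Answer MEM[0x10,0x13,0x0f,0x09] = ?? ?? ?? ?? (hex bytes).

MEM[0x10,0x13,0x0f,0x09] = c0 cb 13 40

D0: mem[0x06..0x0d] <- [13 c0 ec cb 93 0a 80 9e]
D1: mem[0x16..0x19] <- [52 a2 13 c0]
D2: mem[0x0d..0x0e] <- [cb 93]
D3: mem[0x09..0x10] <- [40 81 d7 f2 52 a2 13 c0]
query mem[0x10]=0xc0, mem[0x13]=0xcb, mem[0x0f]=0x13, mem[0x09]=0x40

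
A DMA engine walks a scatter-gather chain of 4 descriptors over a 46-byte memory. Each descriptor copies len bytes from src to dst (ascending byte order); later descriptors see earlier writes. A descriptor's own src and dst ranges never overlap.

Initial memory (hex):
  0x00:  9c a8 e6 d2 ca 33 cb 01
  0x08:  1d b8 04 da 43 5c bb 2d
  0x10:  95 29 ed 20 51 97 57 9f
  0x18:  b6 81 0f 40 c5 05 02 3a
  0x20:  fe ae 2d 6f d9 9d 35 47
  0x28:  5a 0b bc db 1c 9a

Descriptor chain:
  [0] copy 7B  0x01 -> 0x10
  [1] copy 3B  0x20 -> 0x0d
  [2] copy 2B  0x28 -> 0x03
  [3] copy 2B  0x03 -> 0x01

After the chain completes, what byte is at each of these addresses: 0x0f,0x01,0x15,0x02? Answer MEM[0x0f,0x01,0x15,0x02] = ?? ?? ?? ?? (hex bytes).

D0: mem[0x10..0x16] <- [a8 e6 d2 ca 33 cb 01]
D1: mem[0x0d..0x0f] <- [fe ae 2d]
D2: mem[0x03..0x04] <- [5a 0b]
D3: mem[0x01..0x02] <- [5a 0b]
query mem[0x0f]=0x2d, mem[0x01]=0x5a, mem[0x15]=0xcb, mem[0x02]=0x0b

MEM[0x0f,0x01,0x15,0x02] = 2d 5a cb 0b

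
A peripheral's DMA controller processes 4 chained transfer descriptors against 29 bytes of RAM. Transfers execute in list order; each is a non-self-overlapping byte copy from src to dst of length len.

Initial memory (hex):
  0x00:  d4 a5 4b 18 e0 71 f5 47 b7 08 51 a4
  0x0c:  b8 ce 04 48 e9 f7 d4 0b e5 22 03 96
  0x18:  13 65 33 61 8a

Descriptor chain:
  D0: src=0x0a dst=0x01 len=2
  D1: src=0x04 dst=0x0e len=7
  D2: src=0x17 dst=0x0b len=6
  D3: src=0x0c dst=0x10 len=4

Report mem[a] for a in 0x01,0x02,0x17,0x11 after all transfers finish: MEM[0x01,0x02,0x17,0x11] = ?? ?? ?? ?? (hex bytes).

D0: mem[0x01..0x02] <- [51 a4]
D1: mem[0x0e..0x14] <- [e0 71 f5 47 b7 08 51]
D2: mem[0x0b..0x10] <- [96 13 65 33 61 8a]
D3: mem[0x10..0x13] <- [13 65 33 61]
query mem[0x01]=0x51, mem[0x02]=0xa4, mem[0x17]=0x96, mem[0x11]=0x65

MEM[0x01,0x02,0x17,0x11] = 51 a4 96 65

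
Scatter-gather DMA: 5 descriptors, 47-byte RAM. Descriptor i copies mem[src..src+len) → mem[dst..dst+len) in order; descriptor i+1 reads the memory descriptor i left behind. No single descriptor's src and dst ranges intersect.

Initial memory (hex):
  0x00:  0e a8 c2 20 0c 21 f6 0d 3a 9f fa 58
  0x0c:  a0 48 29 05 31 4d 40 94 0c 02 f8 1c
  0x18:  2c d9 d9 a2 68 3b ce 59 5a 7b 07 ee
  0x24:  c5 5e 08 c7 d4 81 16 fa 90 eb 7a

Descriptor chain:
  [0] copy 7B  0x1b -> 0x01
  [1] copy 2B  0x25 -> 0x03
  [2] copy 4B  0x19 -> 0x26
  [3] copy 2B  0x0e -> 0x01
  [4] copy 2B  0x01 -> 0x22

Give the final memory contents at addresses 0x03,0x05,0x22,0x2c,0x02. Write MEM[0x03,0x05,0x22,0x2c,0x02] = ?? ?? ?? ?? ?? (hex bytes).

MEM[0x03,0x05,0x22,0x2c,0x02] = 5e 59 29 90 05

  after D0: wrote 7B at 0x01 = a2683bce595a7b
  after D1: wrote 2B at 0x03 = 5e08
  after D2: wrote 4B at 0x26 = d9d9a268
  after D3: wrote 2B at 0x01 = 2905
  after D4: wrote 2B at 0x22 = 2905
query mem[0x03]=0x5e, mem[0x05]=0x59, mem[0x22]=0x29, mem[0x2c]=0x90, mem[0x02]=0x05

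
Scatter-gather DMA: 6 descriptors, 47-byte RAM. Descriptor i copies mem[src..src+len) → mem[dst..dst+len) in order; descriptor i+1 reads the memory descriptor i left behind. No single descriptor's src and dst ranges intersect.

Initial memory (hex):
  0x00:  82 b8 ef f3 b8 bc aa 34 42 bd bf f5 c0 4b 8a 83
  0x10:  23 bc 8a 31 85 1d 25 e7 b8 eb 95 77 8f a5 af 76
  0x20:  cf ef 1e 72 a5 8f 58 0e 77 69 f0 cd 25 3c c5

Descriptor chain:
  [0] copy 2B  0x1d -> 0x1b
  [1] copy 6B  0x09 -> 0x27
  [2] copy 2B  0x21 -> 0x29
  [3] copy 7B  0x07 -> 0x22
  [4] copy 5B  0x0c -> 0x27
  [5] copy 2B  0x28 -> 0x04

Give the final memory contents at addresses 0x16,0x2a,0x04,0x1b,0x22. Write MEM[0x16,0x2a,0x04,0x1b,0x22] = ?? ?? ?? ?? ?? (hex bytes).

  after D0: wrote 2B at 0x1b = a5af
  after D1: wrote 6B at 0x27 = bdbff5c04b8a
  after D2: wrote 2B at 0x29 = ef1e
  after D3: wrote 7B at 0x22 = 3442bdbff5c04b
  after D4: wrote 5B at 0x27 = c04b8a8323
  after D5: wrote 2B at 0x04 = 4b8a
query mem[0x16]=0x25, mem[0x2a]=0x83, mem[0x04]=0x4b, mem[0x1b]=0xa5, mem[0x22]=0x34

MEM[0x16,0x2a,0x04,0x1b,0x22] = 25 83 4b a5 34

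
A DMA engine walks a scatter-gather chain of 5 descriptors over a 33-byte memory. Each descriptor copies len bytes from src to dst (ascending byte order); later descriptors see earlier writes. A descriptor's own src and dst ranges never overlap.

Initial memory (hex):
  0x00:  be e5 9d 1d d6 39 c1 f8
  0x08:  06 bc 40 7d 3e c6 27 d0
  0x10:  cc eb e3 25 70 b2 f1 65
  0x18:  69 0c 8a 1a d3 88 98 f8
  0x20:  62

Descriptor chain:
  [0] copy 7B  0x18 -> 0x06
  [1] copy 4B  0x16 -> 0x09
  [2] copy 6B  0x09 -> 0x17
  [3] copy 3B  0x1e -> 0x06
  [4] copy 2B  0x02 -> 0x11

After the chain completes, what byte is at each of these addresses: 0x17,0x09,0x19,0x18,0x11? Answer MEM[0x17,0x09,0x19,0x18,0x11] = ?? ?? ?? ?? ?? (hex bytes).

MEM[0x17,0x09,0x19,0x18,0x11] = f1 f1 69 65 9d

#0 dst[0x06+7] := {0x69,0x0c,0x8a,0x1a,0xd3,0x88,0x98}
#1 dst[0x09+4] := {0xf1,0x65,0x69,0x0c}
#2 dst[0x17+6] := {0xf1,0x65,0x69,0x0c,0xc6,0x27}
#3 dst[0x06+3] := {0x98,0xf8,0x62}
#4 dst[0x11+2] := {0x9d,0x1d}
query mem[0x17]=0xf1, mem[0x09]=0xf1, mem[0x19]=0x69, mem[0x18]=0x65, mem[0x11]=0x9d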